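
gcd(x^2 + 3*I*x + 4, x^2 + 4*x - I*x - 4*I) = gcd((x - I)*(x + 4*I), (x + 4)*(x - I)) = x - I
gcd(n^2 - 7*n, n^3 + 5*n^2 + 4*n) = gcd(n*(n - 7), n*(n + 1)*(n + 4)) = n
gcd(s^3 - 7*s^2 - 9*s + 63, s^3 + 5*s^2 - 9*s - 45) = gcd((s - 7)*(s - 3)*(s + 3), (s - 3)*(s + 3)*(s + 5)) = s^2 - 9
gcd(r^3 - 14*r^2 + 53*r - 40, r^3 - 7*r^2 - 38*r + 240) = r^2 - 13*r + 40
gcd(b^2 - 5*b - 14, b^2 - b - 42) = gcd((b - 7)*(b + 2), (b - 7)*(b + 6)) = b - 7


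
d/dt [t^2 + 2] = 2*t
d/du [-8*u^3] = -24*u^2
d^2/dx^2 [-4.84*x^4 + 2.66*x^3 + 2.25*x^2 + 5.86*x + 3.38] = -58.08*x^2 + 15.96*x + 4.5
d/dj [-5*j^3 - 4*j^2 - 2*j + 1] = -15*j^2 - 8*j - 2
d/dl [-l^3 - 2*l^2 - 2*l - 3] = -3*l^2 - 4*l - 2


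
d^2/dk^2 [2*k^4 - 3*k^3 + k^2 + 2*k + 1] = 24*k^2 - 18*k + 2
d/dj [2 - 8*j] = -8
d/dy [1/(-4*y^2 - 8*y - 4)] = (y + 1)/(2*(y^2 + 2*y + 1)^2)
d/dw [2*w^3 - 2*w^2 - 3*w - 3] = 6*w^2 - 4*w - 3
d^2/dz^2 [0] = 0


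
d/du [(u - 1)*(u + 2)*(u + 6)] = 3*u^2 + 14*u + 4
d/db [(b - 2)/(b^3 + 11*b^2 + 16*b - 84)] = (-2*b - 13)/(b^4 + 26*b^3 + 253*b^2 + 1092*b + 1764)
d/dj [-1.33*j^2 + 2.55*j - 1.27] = 2.55 - 2.66*j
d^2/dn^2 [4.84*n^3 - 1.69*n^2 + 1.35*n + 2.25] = 29.04*n - 3.38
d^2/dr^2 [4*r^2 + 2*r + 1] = 8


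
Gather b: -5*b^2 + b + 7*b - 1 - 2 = -5*b^2 + 8*b - 3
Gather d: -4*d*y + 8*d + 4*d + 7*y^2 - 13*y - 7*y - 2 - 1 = d*(12 - 4*y) + 7*y^2 - 20*y - 3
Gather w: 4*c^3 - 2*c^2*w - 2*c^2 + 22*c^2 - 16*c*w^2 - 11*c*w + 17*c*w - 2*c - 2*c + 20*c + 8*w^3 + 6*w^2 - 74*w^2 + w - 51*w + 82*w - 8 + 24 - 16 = 4*c^3 + 20*c^2 + 16*c + 8*w^3 + w^2*(-16*c - 68) + w*(-2*c^2 + 6*c + 32)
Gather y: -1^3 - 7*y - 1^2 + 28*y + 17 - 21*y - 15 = 0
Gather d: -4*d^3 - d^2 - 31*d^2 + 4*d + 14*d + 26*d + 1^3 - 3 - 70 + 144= -4*d^3 - 32*d^2 + 44*d + 72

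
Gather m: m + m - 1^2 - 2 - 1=2*m - 4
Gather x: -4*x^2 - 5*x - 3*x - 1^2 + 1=-4*x^2 - 8*x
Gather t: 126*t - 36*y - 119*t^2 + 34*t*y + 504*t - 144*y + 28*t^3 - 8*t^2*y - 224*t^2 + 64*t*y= 28*t^3 + t^2*(-8*y - 343) + t*(98*y + 630) - 180*y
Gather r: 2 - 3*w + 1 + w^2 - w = w^2 - 4*w + 3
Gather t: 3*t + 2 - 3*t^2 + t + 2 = -3*t^2 + 4*t + 4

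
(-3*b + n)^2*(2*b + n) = 18*b^3 - 3*b^2*n - 4*b*n^2 + n^3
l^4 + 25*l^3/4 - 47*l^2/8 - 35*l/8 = l*(l - 5/4)*(l + 1/2)*(l + 7)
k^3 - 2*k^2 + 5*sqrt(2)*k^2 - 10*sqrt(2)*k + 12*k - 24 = (k - 2)*(k + 2*sqrt(2))*(k + 3*sqrt(2))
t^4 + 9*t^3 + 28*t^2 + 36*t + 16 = (t + 1)*(t + 2)^2*(t + 4)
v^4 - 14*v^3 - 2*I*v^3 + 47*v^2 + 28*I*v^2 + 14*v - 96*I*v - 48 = (v - 8)*(v - 6)*(v - I)^2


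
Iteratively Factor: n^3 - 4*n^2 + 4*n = (n)*(n^2 - 4*n + 4) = n*(n - 2)*(n - 2)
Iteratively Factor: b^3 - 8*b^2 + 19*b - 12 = (b - 1)*(b^2 - 7*b + 12) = (b - 4)*(b - 1)*(b - 3)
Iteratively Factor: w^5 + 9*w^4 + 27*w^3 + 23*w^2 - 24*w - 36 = (w + 3)*(w^4 + 6*w^3 + 9*w^2 - 4*w - 12) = (w + 3)^2*(w^3 + 3*w^2 - 4) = (w - 1)*(w + 3)^2*(w^2 + 4*w + 4) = (w - 1)*(w + 2)*(w + 3)^2*(w + 2)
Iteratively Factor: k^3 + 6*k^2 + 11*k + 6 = (k + 3)*(k^2 + 3*k + 2) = (k + 1)*(k + 3)*(k + 2)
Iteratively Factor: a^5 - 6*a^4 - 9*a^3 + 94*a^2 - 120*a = (a - 5)*(a^4 - a^3 - 14*a^2 + 24*a) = (a - 5)*(a + 4)*(a^3 - 5*a^2 + 6*a) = (a - 5)*(a - 3)*(a + 4)*(a^2 - 2*a) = (a - 5)*(a - 3)*(a - 2)*(a + 4)*(a)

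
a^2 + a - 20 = (a - 4)*(a + 5)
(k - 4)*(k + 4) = k^2 - 16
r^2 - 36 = (r - 6)*(r + 6)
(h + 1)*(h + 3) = h^2 + 4*h + 3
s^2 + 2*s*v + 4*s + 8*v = (s + 4)*(s + 2*v)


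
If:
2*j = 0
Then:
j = 0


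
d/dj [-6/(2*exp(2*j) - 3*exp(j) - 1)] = (24*exp(j) - 18)*exp(j)/(-2*exp(2*j) + 3*exp(j) + 1)^2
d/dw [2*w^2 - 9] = 4*w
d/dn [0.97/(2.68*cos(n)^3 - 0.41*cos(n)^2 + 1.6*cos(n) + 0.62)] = (7.7988*cos(n)^2 - 0.7954*cos(n) + 1.552)*sin(n)/(2.68*cos(n)^3 - 0.41*cos(n)^2 + 1.6*cos(n) + 0.62)^2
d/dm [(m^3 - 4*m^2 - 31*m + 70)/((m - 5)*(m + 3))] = (m^4 - 4*m^3 - 6*m^2 - 20*m + 605)/(m^4 - 4*m^3 - 26*m^2 + 60*m + 225)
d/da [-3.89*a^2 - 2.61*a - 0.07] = -7.78*a - 2.61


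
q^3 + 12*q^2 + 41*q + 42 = (q + 2)*(q + 3)*(q + 7)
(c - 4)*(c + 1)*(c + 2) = c^3 - c^2 - 10*c - 8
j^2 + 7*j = j*(j + 7)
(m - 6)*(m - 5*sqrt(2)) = m^2 - 5*sqrt(2)*m - 6*m + 30*sqrt(2)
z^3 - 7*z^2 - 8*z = z*(z - 8)*(z + 1)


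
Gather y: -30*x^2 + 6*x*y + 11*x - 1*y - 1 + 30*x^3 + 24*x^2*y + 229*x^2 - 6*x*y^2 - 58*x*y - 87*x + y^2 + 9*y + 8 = 30*x^3 + 199*x^2 - 76*x + y^2*(1 - 6*x) + y*(24*x^2 - 52*x + 8) + 7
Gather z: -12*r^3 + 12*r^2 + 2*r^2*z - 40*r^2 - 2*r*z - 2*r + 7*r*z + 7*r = -12*r^3 - 28*r^2 + 5*r + z*(2*r^2 + 5*r)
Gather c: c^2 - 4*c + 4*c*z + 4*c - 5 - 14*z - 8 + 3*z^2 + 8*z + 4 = c^2 + 4*c*z + 3*z^2 - 6*z - 9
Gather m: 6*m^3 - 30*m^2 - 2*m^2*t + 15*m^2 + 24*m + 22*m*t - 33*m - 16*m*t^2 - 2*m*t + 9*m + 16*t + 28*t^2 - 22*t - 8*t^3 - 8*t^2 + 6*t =6*m^3 + m^2*(-2*t - 15) + m*(-16*t^2 + 20*t) - 8*t^3 + 20*t^2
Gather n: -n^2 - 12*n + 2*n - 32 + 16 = -n^2 - 10*n - 16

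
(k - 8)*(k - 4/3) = k^2 - 28*k/3 + 32/3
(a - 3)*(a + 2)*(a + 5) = a^3 + 4*a^2 - 11*a - 30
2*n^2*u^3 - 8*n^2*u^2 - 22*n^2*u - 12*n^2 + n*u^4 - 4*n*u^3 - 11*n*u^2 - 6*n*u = (2*n + u)*(u - 6)*(u + 1)*(n*u + n)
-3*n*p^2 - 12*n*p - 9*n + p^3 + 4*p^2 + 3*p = (-3*n + p)*(p + 1)*(p + 3)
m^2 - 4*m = m*(m - 4)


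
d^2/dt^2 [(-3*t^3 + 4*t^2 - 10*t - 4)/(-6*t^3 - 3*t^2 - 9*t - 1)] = 2*(-198*t^6 + 594*t^5 + 1944*t^4 + 636*t^3 + 513*t^2 + 171*t + 218)/(216*t^9 + 324*t^8 + 1134*t^7 + 1107*t^6 + 1809*t^5 + 1080*t^4 + 909*t^3 + 252*t^2 + 27*t + 1)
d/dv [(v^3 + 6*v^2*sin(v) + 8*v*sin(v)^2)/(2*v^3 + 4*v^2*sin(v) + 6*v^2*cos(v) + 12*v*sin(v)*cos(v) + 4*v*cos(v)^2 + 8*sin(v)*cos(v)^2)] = (3*v^3*sin(v)/2 + 2*v^3*cos(v) - 2*v^2*sin(v) + v^2*sin(2*v) + 3*v^2*cos(v)/2 + 6*v^2 + 5*v*cos(v) + v*cos(2*v) - v*cos(3*v) + v + sin(v) + sin(3*v))/((v + cos(v))^2*(v + 2*cos(v))^2)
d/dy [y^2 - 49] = 2*y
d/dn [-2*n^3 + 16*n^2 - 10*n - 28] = -6*n^2 + 32*n - 10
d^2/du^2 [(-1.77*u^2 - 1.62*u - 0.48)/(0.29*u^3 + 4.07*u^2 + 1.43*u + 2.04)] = (-0.297714*u^6 - 0.817451999999996*u^5 - 7.55281800000006*u^4 - 26.12835*u^3 + 50.775192*u^2 + 65.645136*u + 0.727248000000003)/(0.024389*u^9 + 1.026861*u^8 + 14.772252*u^7 + 78.060809*u^6 + 87.289356*u^5 + 131.421345*u^4 + 77.782823*u^3 + 63.327924*u^2 + 17.853264*u + 8.489664)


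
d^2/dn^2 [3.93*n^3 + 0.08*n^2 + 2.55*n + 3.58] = 23.58*n + 0.16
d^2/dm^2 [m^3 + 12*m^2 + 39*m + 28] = 6*m + 24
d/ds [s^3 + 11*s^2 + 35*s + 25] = 3*s^2 + 22*s + 35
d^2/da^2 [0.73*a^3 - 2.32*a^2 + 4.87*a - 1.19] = 4.38*a - 4.64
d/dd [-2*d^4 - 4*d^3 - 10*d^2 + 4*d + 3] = -8*d^3 - 12*d^2 - 20*d + 4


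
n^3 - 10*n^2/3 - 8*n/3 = n*(n - 4)*(n + 2/3)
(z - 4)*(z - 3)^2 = z^3 - 10*z^2 + 33*z - 36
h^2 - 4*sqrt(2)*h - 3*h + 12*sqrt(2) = (h - 3)*(h - 4*sqrt(2))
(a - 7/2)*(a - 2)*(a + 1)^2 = a^4 - 7*a^3/2 - 3*a^2 + 17*a/2 + 7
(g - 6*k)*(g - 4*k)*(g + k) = g^3 - 9*g^2*k + 14*g*k^2 + 24*k^3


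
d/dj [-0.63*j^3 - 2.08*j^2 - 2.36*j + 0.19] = -1.89*j^2 - 4.16*j - 2.36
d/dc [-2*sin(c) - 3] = -2*cos(c)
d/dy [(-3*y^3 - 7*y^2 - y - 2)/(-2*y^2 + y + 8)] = 3*(2*y^4 - 2*y^3 - 27*y^2 - 40*y - 2)/(4*y^4 - 4*y^3 - 31*y^2 + 16*y + 64)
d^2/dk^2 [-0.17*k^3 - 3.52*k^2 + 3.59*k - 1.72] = -1.02*k - 7.04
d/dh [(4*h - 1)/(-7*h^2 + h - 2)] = (-28*h^2 + 4*h + (4*h - 1)*(14*h - 1) - 8)/(7*h^2 - h + 2)^2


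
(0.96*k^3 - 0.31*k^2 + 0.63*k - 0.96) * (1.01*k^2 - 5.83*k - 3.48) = 0.9696*k^5 - 5.9099*k^4 - 0.8972*k^3 - 3.5637*k^2 + 3.4044*k + 3.3408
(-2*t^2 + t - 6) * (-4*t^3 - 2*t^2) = 8*t^5 + 22*t^3 + 12*t^2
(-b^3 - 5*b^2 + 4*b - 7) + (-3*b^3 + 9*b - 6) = -4*b^3 - 5*b^2 + 13*b - 13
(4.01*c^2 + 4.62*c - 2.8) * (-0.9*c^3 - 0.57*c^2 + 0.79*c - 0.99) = -3.609*c^5 - 6.4437*c^4 + 3.0545*c^3 + 1.2759*c^2 - 6.7858*c + 2.772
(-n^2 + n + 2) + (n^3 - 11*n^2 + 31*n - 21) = n^3 - 12*n^2 + 32*n - 19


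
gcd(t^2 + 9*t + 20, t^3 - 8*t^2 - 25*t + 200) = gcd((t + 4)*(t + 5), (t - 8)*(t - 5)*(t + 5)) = t + 5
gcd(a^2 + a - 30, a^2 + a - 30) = a^2 + a - 30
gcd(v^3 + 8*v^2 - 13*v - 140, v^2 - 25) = v + 5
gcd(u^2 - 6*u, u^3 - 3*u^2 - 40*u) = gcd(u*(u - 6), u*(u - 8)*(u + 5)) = u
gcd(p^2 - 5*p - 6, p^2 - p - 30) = p - 6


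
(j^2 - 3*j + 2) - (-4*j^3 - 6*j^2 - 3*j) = 4*j^3 + 7*j^2 + 2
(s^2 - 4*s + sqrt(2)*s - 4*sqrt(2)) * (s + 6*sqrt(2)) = s^3 - 4*s^2 + 7*sqrt(2)*s^2 - 28*sqrt(2)*s + 12*s - 48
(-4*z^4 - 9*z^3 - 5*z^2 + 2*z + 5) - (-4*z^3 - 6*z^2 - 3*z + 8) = -4*z^4 - 5*z^3 + z^2 + 5*z - 3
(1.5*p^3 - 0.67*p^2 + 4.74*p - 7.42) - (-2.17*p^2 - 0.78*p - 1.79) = 1.5*p^3 + 1.5*p^2 + 5.52*p - 5.63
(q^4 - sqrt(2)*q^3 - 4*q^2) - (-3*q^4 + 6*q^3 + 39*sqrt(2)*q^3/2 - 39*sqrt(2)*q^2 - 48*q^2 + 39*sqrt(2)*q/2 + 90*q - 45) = 4*q^4 - 41*sqrt(2)*q^3/2 - 6*q^3 + 44*q^2 + 39*sqrt(2)*q^2 - 90*q - 39*sqrt(2)*q/2 + 45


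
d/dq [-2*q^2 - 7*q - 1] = -4*q - 7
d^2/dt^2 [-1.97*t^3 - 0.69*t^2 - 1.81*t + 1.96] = -11.82*t - 1.38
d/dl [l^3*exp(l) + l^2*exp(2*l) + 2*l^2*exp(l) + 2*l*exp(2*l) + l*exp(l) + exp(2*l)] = (l^3 + 2*l^2*exp(l) + 5*l^2 + 6*l*exp(l) + 5*l + 4*exp(l) + 1)*exp(l)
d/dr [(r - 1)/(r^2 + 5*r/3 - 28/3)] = 3*(-3*r^2 + 6*r - 23)/(9*r^4 + 30*r^3 - 143*r^2 - 280*r + 784)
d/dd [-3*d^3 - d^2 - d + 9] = -9*d^2 - 2*d - 1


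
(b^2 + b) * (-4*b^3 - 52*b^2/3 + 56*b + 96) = -4*b^5 - 64*b^4/3 + 116*b^3/3 + 152*b^2 + 96*b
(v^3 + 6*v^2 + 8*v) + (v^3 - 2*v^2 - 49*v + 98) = 2*v^3 + 4*v^2 - 41*v + 98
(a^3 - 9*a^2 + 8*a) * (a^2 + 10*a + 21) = a^5 + a^4 - 61*a^3 - 109*a^2 + 168*a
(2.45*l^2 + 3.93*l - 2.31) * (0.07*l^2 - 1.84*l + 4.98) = 0.1715*l^4 - 4.2329*l^3 + 4.8081*l^2 + 23.8218*l - 11.5038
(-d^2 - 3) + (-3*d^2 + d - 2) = -4*d^2 + d - 5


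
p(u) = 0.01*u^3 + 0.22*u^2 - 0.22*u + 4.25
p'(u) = 0.03*u^2 + 0.44*u - 0.22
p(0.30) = 4.20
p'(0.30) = -0.09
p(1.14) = 4.30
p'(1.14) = 0.32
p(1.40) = 4.40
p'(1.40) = 0.45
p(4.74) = 9.22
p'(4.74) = 2.54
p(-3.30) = 7.01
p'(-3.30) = -1.35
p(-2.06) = 5.55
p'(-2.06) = -1.00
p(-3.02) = 6.65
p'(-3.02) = -1.28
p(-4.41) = 8.64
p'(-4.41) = -1.58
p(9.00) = 27.38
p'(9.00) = 6.17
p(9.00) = 27.38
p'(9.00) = 6.17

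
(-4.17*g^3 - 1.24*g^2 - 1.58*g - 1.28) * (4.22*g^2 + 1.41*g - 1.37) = -17.5974*g^5 - 11.1125*g^4 - 2.7031*g^3 - 5.9306*g^2 + 0.3598*g + 1.7536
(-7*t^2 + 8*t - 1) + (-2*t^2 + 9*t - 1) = -9*t^2 + 17*t - 2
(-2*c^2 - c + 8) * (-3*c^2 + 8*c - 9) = 6*c^4 - 13*c^3 - 14*c^2 + 73*c - 72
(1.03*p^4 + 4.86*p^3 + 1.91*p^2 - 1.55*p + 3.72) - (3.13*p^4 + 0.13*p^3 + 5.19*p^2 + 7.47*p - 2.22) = -2.1*p^4 + 4.73*p^3 - 3.28*p^2 - 9.02*p + 5.94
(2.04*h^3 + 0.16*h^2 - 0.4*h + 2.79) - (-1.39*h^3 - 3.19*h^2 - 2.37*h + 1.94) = 3.43*h^3 + 3.35*h^2 + 1.97*h + 0.85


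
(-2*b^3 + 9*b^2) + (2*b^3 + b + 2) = 9*b^2 + b + 2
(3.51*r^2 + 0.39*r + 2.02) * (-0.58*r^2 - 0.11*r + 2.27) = -2.0358*r^4 - 0.6123*r^3 + 6.7532*r^2 + 0.6631*r + 4.5854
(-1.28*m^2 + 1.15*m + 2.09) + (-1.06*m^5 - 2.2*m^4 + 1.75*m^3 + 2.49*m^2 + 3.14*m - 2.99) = -1.06*m^5 - 2.2*m^4 + 1.75*m^3 + 1.21*m^2 + 4.29*m - 0.9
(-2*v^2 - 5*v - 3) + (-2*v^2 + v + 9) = -4*v^2 - 4*v + 6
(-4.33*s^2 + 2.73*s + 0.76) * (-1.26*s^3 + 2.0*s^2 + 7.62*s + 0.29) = 5.4558*s^5 - 12.0998*s^4 - 28.4922*s^3 + 21.0669*s^2 + 6.5829*s + 0.2204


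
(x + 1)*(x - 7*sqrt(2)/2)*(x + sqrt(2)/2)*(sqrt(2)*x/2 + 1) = sqrt(2)*x^4/2 - 2*x^3 + sqrt(2)*x^3/2 - 19*sqrt(2)*x^2/4 - 2*x^2 - 19*sqrt(2)*x/4 - 7*x/2 - 7/2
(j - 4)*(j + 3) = j^2 - j - 12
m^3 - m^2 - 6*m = m*(m - 3)*(m + 2)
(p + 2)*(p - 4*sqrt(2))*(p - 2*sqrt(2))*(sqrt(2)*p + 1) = sqrt(2)*p^4 - 11*p^3 + 2*sqrt(2)*p^3 - 22*p^2 + 10*sqrt(2)*p^2 + 16*p + 20*sqrt(2)*p + 32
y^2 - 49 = (y - 7)*(y + 7)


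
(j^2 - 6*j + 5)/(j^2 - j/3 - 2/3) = 3*(j - 5)/(3*j + 2)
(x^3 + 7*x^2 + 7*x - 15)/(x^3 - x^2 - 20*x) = (-x^3 - 7*x^2 - 7*x + 15)/(x*(-x^2 + x + 20))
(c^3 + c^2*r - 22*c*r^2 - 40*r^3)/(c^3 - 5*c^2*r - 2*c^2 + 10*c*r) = (c^2 + 6*c*r + 8*r^2)/(c*(c - 2))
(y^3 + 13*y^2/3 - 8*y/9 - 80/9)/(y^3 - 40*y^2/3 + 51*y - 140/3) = (3*y^2 + 17*y + 20)/(3*(y^2 - 12*y + 35))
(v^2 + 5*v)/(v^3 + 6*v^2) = (v + 5)/(v*(v + 6))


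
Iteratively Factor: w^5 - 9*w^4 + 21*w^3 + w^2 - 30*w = (w - 3)*(w^4 - 6*w^3 + 3*w^2 + 10*w) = (w - 5)*(w - 3)*(w^3 - w^2 - 2*w) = (w - 5)*(w - 3)*(w + 1)*(w^2 - 2*w) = (w - 5)*(w - 3)*(w - 2)*(w + 1)*(w)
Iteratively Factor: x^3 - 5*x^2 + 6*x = (x - 2)*(x^2 - 3*x) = x*(x - 2)*(x - 3)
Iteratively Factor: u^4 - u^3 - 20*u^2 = (u)*(u^3 - u^2 - 20*u) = u^2*(u^2 - u - 20) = u^2*(u - 5)*(u + 4)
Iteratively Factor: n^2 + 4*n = (n)*(n + 4)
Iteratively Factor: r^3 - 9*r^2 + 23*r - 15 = (r - 3)*(r^2 - 6*r + 5) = (r - 5)*(r - 3)*(r - 1)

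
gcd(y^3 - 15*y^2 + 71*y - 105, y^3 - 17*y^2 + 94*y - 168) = y - 7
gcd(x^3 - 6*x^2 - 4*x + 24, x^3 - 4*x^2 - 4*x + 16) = x^2 - 4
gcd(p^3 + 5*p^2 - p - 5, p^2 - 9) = 1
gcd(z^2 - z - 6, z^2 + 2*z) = z + 2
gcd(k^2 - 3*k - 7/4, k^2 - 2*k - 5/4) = k + 1/2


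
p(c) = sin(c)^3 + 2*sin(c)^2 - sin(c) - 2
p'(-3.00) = 1.49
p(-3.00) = -1.82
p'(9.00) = -1.06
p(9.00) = -2.00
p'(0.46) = 1.22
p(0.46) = -1.96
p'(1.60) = -0.18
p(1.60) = -0.00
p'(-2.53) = 1.89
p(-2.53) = -0.96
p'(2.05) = -2.26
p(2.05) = -0.61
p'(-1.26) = -0.64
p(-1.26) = -0.10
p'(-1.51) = -0.12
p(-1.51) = -0.00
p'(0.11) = -0.52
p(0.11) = -2.08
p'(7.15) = 2.45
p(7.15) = -1.16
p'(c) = 3*sin(c)^2*cos(c) + 4*sin(c)*cos(c) - cos(c)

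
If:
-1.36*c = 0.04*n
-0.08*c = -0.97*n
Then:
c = 0.00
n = 0.00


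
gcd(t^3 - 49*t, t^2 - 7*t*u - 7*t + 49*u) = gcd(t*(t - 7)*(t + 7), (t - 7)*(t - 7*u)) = t - 7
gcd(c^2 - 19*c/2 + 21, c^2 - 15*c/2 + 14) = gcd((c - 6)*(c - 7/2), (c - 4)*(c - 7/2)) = c - 7/2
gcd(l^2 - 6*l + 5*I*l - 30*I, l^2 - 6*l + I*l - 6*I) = l - 6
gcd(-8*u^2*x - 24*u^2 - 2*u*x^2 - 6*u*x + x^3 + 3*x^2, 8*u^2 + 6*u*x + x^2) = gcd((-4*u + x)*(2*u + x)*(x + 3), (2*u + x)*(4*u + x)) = 2*u + x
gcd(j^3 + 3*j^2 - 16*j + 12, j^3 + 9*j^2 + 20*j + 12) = j + 6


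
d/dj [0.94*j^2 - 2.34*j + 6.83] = 1.88*j - 2.34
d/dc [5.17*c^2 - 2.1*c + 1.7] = 10.34*c - 2.1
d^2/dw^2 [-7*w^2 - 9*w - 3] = -14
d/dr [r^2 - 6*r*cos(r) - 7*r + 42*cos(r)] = 6*r*sin(r) + 2*r - 42*sin(r) - 6*cos(r) - 7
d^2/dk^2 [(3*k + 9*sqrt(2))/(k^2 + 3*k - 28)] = 6*((k + 3*sqrt(2))*(2*k + 3)^2 - 3*(k + 1 + sqrt(2))*(k^2 + 3*k - 28))/(k^2 + 3*k - 28)^3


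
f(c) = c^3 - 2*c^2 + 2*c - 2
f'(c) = 3*c^2 - 4*c + 2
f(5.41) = 108.62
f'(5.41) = 68.16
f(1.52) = -0.07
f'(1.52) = 2.85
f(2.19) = 3.29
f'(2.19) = 7.63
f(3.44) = 21.92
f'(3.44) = 23.74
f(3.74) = 29.82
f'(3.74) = 29.00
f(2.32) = 4.36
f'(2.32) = 8.87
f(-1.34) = -10.68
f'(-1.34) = 12.75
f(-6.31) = -345.49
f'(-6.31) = 146.69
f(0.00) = -2.00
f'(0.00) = 2.00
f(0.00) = -2.00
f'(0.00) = 2.00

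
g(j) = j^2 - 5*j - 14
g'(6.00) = 7.00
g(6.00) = -8.00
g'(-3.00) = -11.00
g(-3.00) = 10.00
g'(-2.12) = -9.24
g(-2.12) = 1.09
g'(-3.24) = -11.48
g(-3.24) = 12.70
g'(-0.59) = -6.18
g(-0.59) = -10.70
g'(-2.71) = -10.42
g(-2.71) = 6.89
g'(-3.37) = -11.74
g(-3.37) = 14.21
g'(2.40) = -0.20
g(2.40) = -20.24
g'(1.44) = -2.12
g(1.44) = -19.13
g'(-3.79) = -12.58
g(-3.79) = 19.31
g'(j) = 2*j - 5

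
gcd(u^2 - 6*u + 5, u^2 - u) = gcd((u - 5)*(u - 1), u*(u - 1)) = u - 1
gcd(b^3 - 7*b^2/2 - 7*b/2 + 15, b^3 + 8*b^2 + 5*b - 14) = b + 2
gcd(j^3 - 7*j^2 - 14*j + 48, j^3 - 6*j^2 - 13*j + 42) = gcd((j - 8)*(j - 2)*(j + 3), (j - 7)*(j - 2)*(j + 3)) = j^2 + j - 6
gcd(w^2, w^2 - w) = w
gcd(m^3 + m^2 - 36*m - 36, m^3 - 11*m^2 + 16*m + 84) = m - 6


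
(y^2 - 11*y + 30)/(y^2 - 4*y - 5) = (y - 6)/(y + 1)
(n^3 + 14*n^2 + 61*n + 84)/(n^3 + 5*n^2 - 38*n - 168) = (n + 3)/(n - 6)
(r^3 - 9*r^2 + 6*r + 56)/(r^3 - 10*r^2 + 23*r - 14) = (r^2 - 2*r - 8)/(r^2 - 3*r + 2)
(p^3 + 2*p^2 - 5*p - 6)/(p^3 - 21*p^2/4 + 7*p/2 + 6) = 4*(p^2 + 4*p + 3)/(4*p^2 - 13*p - 12)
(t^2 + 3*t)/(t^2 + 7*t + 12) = t/(t + 4)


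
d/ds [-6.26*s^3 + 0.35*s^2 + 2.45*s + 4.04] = -18.78*s^2 + 0.7*s + 2.45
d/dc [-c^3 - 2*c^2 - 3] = c*(-3*c - 4)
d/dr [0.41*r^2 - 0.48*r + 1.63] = 0.82*r - 0.48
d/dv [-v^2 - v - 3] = -2*v - 1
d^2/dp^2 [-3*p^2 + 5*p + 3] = -6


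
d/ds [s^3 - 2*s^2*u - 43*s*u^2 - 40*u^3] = 3*s^2 - 4*s*u - 43*u^2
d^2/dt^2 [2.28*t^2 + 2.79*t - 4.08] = 4.56000000000000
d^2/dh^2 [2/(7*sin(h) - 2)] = 14*(-7*sin(h)^2 - 2*sin(h) + 14)/(7*sin(h) - 2)^3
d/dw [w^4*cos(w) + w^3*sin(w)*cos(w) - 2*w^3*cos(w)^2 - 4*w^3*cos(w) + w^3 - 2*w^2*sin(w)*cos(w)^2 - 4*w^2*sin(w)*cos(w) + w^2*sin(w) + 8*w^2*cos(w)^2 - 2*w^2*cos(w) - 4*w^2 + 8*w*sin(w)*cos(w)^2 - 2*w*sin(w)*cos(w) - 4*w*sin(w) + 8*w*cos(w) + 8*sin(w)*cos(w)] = -w^4*sin(w) + 2*w^3*sin(2*w) + 4*sqrt(2)*w^3*sin(w + pi/4) + w^3*cos(2*w) + 2*w^2*sin(w) - 13*w^2*sin(2*w)/2 - 23*w^2*cos(w)/2 - 7*w^2*cos(2*w) - 3*w^2*cos(3*w)/2 - 7*w*sin(w) - 4*w*sin(2*w) - w*sin(3*w) - 6*w*cos(w) + 6*w*cos(2*w) + 6*w*cos(3*w) - 2*sin(w) - sin(2*w) + 2*sin(3*w) + 8*cos(w) + 8*cos(2*w)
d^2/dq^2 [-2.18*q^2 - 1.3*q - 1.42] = -4.36000000000000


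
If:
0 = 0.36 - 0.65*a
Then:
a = 0.55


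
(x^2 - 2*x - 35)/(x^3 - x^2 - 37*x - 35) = 1/(x + 1)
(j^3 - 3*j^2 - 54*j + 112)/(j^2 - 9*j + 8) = (j^2 + 5*j - 14)/(j - 1)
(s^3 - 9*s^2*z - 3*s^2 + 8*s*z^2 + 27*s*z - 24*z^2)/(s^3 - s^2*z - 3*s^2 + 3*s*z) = (s - 8*z)/s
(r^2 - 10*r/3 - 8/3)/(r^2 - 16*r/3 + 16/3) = (3*r + 2)/(3*r - 4)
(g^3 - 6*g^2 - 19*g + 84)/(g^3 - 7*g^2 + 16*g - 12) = (g^2 - 3*g - 28)/(g^2 - 4*g + 4)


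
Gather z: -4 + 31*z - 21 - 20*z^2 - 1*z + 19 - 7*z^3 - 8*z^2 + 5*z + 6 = -7*z^3 - 28*z^2 + 35*z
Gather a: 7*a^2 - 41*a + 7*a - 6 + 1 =7*a^2 - 34*a - 5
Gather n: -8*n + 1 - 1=-8*n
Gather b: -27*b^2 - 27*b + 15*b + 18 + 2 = -27*b^2 - 12*b + 20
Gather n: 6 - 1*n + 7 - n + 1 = 14 - 2*n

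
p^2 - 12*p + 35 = (p - 7)*(p - 5)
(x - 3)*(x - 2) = x^2 - 5*x + 6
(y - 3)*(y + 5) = y^2 + 2*y - 15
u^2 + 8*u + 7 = (u + 1)*(u + 7)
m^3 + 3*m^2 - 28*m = m*(m - 4)*(m + 7)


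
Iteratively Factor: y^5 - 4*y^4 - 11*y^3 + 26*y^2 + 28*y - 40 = (y + 2)*(y^4 - 6*y^3 + y^2 + 24*y - 20) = (y - 5)*(y + 2)*(y^3 - y^2 - 4*y + 4) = (y - 5)*(y - 2)*(y + 2)*(y^2 + y - 2) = (y - 5)*(y - 2)*(y + 2)^2*(y - 1)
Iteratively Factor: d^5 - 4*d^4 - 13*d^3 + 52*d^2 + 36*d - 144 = (d - 3)*(d^4 - d^3 - 16*d^2 + 4*d + 48) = (d - 3)*(d + 3)*(d^3 - 4*d^2 - 4*d + 16) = (d - 3)*(d - 2)*(d + 3)*(d^2 - 2*d - 8) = (d - 4)*(d - 3)*(d - 2)*(d + 3)*(d + 2)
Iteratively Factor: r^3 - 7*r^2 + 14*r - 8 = (r - 2)*(r^2 - 5*r + 4) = (r - 2)*(r - 1)*(r - 4)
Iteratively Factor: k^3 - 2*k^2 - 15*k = (k - 5)*(k^2 + 3*k) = (k - 5)*(k + 3)*(k)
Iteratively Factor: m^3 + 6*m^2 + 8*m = (m + 2)*(m^2 + 4*m) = (m + 2)*(m + 4)*(m)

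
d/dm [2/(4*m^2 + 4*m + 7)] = 8*(-2*m - 1)/(4*m^2 + 4*m + 7)^2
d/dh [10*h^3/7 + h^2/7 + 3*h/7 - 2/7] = 30*h^2/7 + 2*h/7 + 3/7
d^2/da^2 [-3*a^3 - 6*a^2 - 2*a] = -18*a - 12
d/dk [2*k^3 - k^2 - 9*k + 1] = 6*k^2 - 2*k - 9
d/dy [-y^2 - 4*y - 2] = -2*y - 4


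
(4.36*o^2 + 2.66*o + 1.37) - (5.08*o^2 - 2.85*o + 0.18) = -0.72*o^2 + 5.51*o + 1.19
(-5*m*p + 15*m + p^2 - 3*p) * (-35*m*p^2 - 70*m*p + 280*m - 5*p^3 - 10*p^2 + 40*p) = 175*m^2*p^3 - 175*m^2*p^2 - 2450*m^2*p + 4200*m^2 - 10*m*p^4 + 10*m*p^3 + 140*m*p^2 - 240*m*p - 5*p^5 + 5*p^4 + 70*p^3 - 120*p^2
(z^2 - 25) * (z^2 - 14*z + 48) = z^4 - 14*z^3 + 23*z^2 + 350*z - 1200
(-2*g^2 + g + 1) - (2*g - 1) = -2*g^2 - g + 2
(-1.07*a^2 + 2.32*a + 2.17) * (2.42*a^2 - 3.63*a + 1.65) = -2.5894*a^4 + 9.4985*a^3 - 4.9357*a^2 - 4.0491*a + 3.5805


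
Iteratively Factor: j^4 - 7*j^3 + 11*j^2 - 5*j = (j - 1)*(j^3 - 6*j^2 + 5*j) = j*(j - 1)*(j^2 - 6*j + 5) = j*(j - 5)*(j - 1)*(j - 1)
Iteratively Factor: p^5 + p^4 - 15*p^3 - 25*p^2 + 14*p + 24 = (p + 3)*(p^4 - 2*p^3 - 9*p^2 + 2*p + 8) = (p + 2)*(p + 3)*(p^3 - 4*p^2 - p + 4) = (p + 1)*(p + 2)*(p + 3)*(p^2 - 5*p + 4) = (p - 1)*(p + 1)*(p + 2)*(p + 3)*(p - 4)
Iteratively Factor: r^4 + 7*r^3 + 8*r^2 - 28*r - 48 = (r + 2)*(r^3 + 5*r^2 - 2*r - 24) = (r + 2)*(r + 3)*(r^2 + 2*r - 8) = (r - 2)*(r + 2)*(r + 3)*(r + 4)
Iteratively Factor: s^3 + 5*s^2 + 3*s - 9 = (s - 1)*(s^2 + 6*s + 9) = (s - 1)*(s + 3)*(s + 3)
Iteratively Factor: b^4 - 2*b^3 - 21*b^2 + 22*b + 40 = (b + 4)*(b^3 - 6*b^2 + 3*b + 10) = (b - 2)*(b + 4)*(b^2 - 4*b - 5) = (b - 5)*(b - 2)*(b + 4)*(b + 1)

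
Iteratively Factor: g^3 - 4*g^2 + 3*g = (g - 1)*(g^2 - 3*g) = g*(g - 1)*(g - 3)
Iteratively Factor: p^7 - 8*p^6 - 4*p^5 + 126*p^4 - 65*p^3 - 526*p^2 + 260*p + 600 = (p - 2)*(p^6 - 6*p^5 - 16*p^4 + 94*p^3 + 123*p^2 - 280*p - 300) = (p - 2)^2*(p^5 - 4*p^4 - 24*p^3 + 46*p^2 + 215*p + 150) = (p - 2)^2*(p + 3)*(p^4 - 7*p^3 - 3*p^2 + 55*p + 50) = (p - 2)^2*(p + 2)*(p + 3)*(p^3 - 9*p^2 + 15*p + 25) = (p - 2)^2*(p + 1)*(p + 2)*(p + 3)*(p^2 - 10*p + 25) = (p - 5)*(p - 2)^2*(p + 1)*(p + 2)*(p + 3)*(p - 5)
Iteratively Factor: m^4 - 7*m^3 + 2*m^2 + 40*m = (m - 5)*(m^3 - 2*m^2 - 8*m) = m*(m - 5)*(m^2 - 2*m - 8) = m*(m - 5)*(m - 4)*(m + 2)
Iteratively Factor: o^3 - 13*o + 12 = (o - 1)*(o^2 + o - 12) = (o - 3)*(o - 1)*(o + 4)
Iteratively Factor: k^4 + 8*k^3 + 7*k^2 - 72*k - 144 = (k + 4)*(k^3 + 4*k^2 - 9*k - 36) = (k + 4)^2*(k^2 - 9) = (k + 3)*(k + 4)^2*(k - 3)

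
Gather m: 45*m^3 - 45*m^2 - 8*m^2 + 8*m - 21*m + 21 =45*m^3 - 53*m^2 - 13*m + 21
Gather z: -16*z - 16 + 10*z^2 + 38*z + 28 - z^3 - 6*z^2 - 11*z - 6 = -z^3 + 4*z^2 + 11*z + 6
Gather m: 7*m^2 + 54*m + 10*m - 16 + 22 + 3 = 7*m^2 + 64*m + 9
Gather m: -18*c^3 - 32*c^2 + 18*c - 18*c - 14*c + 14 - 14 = -18*c^3 - 32*c^2 - 14*c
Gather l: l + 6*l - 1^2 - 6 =7*l - 7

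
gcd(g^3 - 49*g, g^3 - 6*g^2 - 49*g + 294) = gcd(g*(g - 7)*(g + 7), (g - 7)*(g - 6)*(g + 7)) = g^2 - 49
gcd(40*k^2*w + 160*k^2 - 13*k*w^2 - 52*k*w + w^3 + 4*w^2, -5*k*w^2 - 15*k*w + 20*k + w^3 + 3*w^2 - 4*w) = -5*k*w - 20*k + w^2 + 4*w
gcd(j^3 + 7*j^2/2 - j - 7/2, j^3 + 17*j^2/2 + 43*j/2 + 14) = j^2 + 9*j/2 + 7/2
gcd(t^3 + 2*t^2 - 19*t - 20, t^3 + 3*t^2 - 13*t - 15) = t^2 + 6*t + 5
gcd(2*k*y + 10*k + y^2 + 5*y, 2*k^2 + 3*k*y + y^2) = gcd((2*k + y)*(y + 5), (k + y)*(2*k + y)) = 2*k + y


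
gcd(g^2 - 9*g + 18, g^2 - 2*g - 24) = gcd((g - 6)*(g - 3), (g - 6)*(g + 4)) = g - 6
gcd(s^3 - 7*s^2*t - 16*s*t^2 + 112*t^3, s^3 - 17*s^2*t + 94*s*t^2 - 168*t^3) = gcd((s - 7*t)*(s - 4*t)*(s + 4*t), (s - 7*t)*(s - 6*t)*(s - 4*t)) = s^2 - 11*s*t + 28*t^2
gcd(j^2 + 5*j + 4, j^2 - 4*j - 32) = j + 4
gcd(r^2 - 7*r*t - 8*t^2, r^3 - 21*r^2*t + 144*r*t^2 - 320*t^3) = r - 8*t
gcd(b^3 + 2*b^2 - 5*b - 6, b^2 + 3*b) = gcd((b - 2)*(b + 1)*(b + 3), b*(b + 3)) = b + 3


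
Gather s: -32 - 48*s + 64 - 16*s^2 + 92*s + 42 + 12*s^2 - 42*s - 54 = -4*s^2 + 2*s + 20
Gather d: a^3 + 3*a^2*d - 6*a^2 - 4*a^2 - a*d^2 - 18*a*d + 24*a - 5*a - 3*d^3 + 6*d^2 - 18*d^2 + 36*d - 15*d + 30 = a^3 - 10*a^2 + 19*a - 3*d^3 + d^2*(-a - 12) + d*(3*a^2 - 18*a + 21) + 30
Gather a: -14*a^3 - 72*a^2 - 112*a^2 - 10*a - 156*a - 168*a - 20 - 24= -14*a^3 - 184*a^2 - 334*a - 44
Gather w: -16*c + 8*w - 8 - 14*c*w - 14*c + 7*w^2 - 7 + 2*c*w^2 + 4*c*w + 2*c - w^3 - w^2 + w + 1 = -28*c - w^3 + w^2*(2*c + 6) + w*(9 - 10*c) - 14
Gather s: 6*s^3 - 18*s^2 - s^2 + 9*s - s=6*s^3 - 19*s^2 + 8*s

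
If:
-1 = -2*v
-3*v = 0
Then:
No Solution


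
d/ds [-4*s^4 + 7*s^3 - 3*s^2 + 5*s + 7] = -16*s^3 + 21*s^2 - 6*s + 5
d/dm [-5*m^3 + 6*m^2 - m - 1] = -15*m^2 + 12*m - 1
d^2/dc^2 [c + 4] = 0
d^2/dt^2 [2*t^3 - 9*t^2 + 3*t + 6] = 12*t - 18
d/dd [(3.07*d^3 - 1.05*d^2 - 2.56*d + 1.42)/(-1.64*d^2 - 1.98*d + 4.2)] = (-5.0348*d^4 - 12.1572*d^3 + 36.5626*d^2 - 4.1624*d - 7.9404)/(2.6896*d^4 + 6.4944*d^3 - 9.8556*d^2 - 16.632*d + 17.64)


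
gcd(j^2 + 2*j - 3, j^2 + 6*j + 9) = j + 3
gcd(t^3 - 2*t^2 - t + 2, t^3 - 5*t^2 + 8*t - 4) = t^2 - 3*t + 2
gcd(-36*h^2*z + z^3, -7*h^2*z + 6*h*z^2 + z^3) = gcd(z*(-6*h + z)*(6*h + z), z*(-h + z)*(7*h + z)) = z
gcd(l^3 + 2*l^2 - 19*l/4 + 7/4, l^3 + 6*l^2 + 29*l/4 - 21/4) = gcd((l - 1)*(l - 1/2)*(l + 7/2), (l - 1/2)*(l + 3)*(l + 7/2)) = l^2 + 3*l - 7/4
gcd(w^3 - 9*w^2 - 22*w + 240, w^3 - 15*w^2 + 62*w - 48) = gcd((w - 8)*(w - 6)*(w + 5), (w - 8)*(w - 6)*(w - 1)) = w^2 - 14*w + 48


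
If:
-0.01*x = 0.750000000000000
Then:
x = -75.00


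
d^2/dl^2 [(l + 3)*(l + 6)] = 2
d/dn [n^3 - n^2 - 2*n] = 3*n^2 - 2*n - 2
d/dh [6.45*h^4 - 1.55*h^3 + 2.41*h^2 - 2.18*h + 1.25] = 25.8*h^3 - 4.65*h^2 + 4.82*h - 2.18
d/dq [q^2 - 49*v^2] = 2*q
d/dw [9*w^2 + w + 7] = 18*w + 1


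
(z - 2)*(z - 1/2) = z^2 - 5*z/2 + 1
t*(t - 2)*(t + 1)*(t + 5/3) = t^4 + 2*t^3/3 - 11*t^2/3 - 10*t/3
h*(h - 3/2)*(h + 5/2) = h^3 + h^2 - 15*h/4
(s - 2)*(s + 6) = s^2 + 4*s - 12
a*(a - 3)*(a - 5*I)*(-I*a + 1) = -I*a^4 - 4*a^3 + 3*I*a^3 + 12*a^2 - 5*I*a^2 + 15*I*a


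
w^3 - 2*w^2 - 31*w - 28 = (w - 7)*(w + 1)*(w + 4)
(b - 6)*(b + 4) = b^2 - 2*b - 24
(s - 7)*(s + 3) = s^2 - 4*s - 21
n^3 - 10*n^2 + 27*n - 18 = (n - 6)*(n - 3)*(n - 1)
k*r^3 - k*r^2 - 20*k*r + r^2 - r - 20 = (r - 5)*(r + 4)*(k*r + 1)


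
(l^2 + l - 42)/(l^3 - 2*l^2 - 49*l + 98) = (l - 6)/(l^2 - 9*l + 14)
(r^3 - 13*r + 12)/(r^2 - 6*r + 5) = (r^2 + r - 12)/(r - 5)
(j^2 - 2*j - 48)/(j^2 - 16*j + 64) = (j + 6)/(j - 8)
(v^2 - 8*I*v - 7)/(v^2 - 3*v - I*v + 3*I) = (v - 7*I)/(v - 3)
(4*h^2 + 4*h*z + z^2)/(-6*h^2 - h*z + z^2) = (2*h + z)/(-3*h + z)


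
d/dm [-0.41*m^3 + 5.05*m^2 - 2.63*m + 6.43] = -1.23*m^2 + 10.1*m - 2.63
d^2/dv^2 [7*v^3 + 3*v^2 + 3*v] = 42*v + 6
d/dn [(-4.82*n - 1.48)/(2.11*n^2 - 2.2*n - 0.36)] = (10.1702*n^2 + 6.2456*n - 1.5208)/(4.4521*n^4 - 9.284*n^3 + 3.3208*n^2 + 1.584*n + 0.1296)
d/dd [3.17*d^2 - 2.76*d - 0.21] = 6.34*d - 2.76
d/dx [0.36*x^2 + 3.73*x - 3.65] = 0.72*x + 3.73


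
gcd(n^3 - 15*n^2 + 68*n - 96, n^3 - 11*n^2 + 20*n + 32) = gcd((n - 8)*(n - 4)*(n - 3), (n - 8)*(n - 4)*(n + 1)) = n^2 - 12*n + 32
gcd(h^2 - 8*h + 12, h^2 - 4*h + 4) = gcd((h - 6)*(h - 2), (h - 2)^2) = h - 2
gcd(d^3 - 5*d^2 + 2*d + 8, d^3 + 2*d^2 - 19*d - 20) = d^2 - 3*d - 4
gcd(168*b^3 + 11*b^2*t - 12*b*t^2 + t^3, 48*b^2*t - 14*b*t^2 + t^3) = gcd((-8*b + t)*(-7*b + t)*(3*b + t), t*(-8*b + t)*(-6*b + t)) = -8*b + t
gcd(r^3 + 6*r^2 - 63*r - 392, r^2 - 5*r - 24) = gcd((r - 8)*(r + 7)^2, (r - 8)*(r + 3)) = r - 8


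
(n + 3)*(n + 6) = n^2 + 9*n + 18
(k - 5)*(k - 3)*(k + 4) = k^3 - 4*k^2 - 17*k + 60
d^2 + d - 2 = (d - 1)*(d + 2)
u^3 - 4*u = u*(u - 2)*(u + 2)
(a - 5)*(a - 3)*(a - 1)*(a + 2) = a^4 - 7*a^3 + 5*a^2 + 31*a - 30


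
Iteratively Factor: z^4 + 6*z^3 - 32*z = (z)*(z^3 + 6*z^2 - 32) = z*(z + 4)*(z^2 + 2*z - 8) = z*(z - 2)*(z + 4)*(z + 4)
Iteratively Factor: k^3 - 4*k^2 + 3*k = (k - 3)*(k^2 - k) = (k - 3)*(k - 1)*(k)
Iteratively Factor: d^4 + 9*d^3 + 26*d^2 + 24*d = (d + 2)*(d^3 + 7*d^2 + 12*d) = (d + 2)*(d + 4)*(d^2 + 3*d) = (d + 2)*(d + 3)*(d + 4)*(d)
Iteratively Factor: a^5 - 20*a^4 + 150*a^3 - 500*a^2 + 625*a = (a - 5)*(a^4 - 15*a^3 + 75*a^2 - 125*a) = (a - 5)^2*(a^3 - 10*a^2 + 25*a) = a*(a - 5)^2*(a^2 - 10*a + 25) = a*(a - 5)^3*(a - 5)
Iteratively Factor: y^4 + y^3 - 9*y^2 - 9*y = (y + 3)*(y^3 - 2*y^2 - 3*y) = y*(y + 3)*(y^2 - 2*y - 3) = y*(y + 1)*(y + 3)*(y - 3)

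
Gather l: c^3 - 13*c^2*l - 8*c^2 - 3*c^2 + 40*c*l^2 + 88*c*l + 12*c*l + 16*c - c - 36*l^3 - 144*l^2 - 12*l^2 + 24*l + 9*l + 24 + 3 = c^3 - 11*c^2 + 15*c - 36*l^3 + l^2*(40*c - 156) + l*(-13*c^2 + 100*c + 33) + 27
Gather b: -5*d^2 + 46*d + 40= -5*d^2 + 46*d + 40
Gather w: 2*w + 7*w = 9*w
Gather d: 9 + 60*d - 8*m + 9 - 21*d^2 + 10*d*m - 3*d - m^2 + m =-21*d^2 + d*(10*m + 57) - m^2 - 7*m + 18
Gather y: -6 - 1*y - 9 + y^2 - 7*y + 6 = y^2 - 8*y - 9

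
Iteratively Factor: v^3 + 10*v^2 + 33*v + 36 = (v + 3)*(v^2 + 7*v + 12) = (v + 3)*(v + 4)*(v + 3)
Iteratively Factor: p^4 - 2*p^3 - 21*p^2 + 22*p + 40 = (p + 4)*(p^3 - 6*p^2 + 3*p + 10) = (p + 1)*(p + 4)*(p^2 - 7*p + 10) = (p - 5)*(p + 1)*(p + 4)*(p - 2)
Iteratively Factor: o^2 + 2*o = (o)*(o + 2)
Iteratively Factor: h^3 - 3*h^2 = (h)*(h^2 - 3*h) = h^2*(h - 3)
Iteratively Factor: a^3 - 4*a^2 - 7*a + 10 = (a - 5)*(a^2 + a - 2) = (a - 5)*(a - 1)*(a + 2)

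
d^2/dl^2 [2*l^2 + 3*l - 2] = 4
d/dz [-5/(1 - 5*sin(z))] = -25*cos(z)/(5*sin(z) - 1)^2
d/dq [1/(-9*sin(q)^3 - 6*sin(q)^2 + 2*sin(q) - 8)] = (27*sin(q)^2 + 12*sin(q) - 2)*cos(q)/(9*sin(q)^3 + 6*sin(q)^2 - 2*sin(q) + 8)^2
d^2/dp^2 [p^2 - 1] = 2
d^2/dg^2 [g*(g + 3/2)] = 2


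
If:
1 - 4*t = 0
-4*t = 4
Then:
No Solution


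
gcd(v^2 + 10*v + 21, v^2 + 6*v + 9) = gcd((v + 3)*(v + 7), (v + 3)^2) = v + 3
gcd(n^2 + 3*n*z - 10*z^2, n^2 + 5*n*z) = n + 5*z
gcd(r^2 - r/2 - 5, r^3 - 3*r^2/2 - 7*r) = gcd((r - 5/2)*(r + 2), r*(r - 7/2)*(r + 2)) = r + 2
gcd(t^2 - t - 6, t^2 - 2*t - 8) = t + 2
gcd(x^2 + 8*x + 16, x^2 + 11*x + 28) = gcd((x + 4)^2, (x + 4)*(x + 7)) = x + 4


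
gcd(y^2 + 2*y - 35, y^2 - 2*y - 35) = 1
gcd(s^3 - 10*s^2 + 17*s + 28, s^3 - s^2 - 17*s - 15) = s + 1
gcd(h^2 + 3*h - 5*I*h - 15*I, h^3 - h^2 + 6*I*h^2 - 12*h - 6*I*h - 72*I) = h + 3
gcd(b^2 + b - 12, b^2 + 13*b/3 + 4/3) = b + 4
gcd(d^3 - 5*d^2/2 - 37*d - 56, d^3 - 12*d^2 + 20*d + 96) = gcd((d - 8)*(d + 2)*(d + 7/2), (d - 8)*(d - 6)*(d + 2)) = d^2 - 6*d - 16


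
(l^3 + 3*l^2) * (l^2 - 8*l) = l^5 - 5*l^4 - 24*l^3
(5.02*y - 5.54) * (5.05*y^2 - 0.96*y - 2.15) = 25.351*y^3 - 32.7962*y^2 - 5.4746*y + 11.911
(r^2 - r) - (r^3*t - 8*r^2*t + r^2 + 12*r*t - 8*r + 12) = -r^3*t + 8*r^2*t - 12*r*t + 7*r - 12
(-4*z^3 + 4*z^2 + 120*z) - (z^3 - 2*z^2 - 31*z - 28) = -5*z^3 + 6*z^2 + 151*z + 28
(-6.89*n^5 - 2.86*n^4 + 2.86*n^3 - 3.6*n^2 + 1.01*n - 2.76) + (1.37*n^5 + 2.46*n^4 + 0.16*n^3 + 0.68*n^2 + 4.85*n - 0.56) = -5.52*n^5 - 0.4*n^4 + 3.02*n^3 - 2.92*n^2 + 5.86*n - 3.32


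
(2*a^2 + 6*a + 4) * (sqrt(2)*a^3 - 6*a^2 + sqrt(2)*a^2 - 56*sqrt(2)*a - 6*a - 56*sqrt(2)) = 2*sqrt(2)*a^5 - 12*a^4 + 8*sqrt(2)*a^4 - 102*sqrt(2)*a^3 - 48*a^3 - 444*sqrt(2)*a^2 - 60*a^2 - 560*sqrt(2)*a - 24*a - 224*sqrt(2)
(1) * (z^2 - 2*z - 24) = z^2 - 2*z - 24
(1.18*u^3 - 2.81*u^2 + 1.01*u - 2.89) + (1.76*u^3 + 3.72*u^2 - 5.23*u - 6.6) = 2.94*u^3 + 0.91*u^2 - 4.22*u - 9.49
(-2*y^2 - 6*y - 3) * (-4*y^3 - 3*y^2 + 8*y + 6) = 8*y^5 + 30*y^4 + 14*y^3 - 51*y^2 - 60*y - 18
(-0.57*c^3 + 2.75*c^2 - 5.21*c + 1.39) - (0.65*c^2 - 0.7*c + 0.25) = -0.57*c^3 + 2.1*c^2 - 4.51*c + 1.14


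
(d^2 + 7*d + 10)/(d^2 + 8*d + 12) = (d + 5)/(d + 6)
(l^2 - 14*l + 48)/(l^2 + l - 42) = (l - 8)/(l + 7)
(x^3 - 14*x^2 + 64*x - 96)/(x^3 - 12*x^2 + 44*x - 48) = (x - 4)/(x - 2)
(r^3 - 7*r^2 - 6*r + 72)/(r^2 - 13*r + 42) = (r^2 - r - 12)/(r - 7)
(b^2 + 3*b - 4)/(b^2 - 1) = (b + 4)/(b + 1)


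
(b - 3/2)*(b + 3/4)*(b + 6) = b^3 + 21*b^2/4 - 45*b/8 - 27/4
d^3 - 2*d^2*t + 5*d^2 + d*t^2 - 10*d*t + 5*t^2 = (d + 5)*(d - t)^2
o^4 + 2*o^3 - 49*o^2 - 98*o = o*(o - 7)*(o + 2)*(o + 7)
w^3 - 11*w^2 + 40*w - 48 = (w - 4)^2*(w - 3)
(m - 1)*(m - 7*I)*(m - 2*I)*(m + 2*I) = m^4 - m^3 - 7*I*m^3 + 4*m^2 + 7*I*m^2 - 4*m - 28*I*m + 28*I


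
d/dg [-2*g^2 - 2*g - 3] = -4*g - 2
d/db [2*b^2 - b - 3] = 4*b - 1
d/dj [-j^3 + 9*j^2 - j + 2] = -3*j^2 + 18*j - 1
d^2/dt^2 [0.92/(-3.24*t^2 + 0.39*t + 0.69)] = (-19.315584*t^2 + 2.325024*t + 0.92*(6.48*t - 0.39)*(12.96*t - 0.78) + 4.113504)/(-3.24*t^2 + 0.39*t + 0.69)^3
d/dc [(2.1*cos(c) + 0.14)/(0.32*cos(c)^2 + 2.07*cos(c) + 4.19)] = (0.672*cos(c)^2 + 0.0895999999999999*cos(c) - 8.5092)*sin(c)/(0.1024*cos(c)^4 + 1.3248*cos(c)^3 + 6.9665*cos(c)^2 + 17.3466*cos(c) + 17.5561)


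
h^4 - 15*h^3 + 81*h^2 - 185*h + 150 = (h - 5)^2*(h - 3)*(h - 2)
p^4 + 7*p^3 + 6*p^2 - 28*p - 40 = (p - 2)*(p + 2)^2*(p + 5)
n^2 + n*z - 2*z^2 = (n - z)*(n + 2*z)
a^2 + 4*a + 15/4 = (a + 3/2)*(a + 5/2)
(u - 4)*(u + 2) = u^2 - 2*u - 8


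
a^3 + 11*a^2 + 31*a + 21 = (a + 1)*(a + 3)*(a + 7)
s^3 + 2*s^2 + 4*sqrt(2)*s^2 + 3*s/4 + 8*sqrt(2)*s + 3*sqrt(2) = (s + 1/2)*(s + 3/2)*(s + 4*sqrt(2))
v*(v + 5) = v^2 + 5*v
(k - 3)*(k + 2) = k^2 - k - 6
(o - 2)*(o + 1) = o^2 - o - 2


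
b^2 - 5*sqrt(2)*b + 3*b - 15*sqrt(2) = (b + 3)*(b - 5*sqrt(2))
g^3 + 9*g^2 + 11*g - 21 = (g - 1)*(g + 3)*(g + 7)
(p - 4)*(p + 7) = p^2 + 3*p - 28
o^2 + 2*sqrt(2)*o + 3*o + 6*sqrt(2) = (o + 3)*(o + 2*sqrt(2))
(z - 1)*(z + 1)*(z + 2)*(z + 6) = z^4 + 8*z^3 + 11*z^2 - 8*z - 12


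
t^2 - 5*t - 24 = (t - 8)*(t + 3)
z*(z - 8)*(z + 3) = z^3 - 5*z^2 - 24*z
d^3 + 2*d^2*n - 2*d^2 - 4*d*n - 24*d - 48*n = (d - 6)*(d + 4)*(d + 2*n)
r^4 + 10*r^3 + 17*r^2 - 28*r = r*(r - 1)*(r + 4)*(r + 7)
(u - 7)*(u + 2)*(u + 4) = u^3 - u^2 - 34*u - 56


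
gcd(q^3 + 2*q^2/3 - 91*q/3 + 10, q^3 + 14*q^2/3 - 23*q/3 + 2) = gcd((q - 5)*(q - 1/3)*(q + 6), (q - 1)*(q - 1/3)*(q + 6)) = q^2 + 17*q/3 - 2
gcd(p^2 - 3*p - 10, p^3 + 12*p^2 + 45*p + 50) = p + 2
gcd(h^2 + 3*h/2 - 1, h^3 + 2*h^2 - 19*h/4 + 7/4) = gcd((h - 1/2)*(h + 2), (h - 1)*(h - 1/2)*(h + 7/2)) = h - 1/2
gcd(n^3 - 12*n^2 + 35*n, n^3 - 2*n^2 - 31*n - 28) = n - 7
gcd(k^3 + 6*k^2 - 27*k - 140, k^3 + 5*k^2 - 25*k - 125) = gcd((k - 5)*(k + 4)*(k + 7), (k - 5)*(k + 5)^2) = k - 5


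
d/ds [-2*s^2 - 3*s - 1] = -4*s - 3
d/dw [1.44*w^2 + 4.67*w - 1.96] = 2.88*w + 4.67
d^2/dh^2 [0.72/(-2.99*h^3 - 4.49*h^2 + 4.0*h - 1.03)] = ((12.9168*h + 6.4656)*(2.99*h^3 + 4.49*h^2 - 4.0*h + 1.03) - 0.72*(8.97*h^2 + 8.98*h - 4.0)*(17.94*h^2 + 17.96*h - 8.0))/(2.99*h^3 + 4.49*h^2 - 4.0*h + 1.03)^3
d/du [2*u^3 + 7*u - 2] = 6*u^2 + 7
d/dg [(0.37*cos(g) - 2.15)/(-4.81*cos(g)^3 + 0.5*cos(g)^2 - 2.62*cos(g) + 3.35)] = (-3.5594*cos(g)^3 + 31.2095*cos(g)^2 - 2.15*cos(g) + 4.3935)*sin(g)/(23.1361*cos(g)^6 - 4.81*cos(g)^5 + 25.4544*cos(g)^4 - 34.847*cos(g)^3 + 10.2144*cos(g)^2 - 17.554*cos(g) + 11.2225)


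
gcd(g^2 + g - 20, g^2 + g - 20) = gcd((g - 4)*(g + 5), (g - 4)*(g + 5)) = g^2 + g - 20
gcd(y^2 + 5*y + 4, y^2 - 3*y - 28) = y + 4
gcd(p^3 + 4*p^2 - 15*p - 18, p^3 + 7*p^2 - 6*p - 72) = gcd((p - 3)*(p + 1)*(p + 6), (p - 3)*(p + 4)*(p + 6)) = p^2 + 3*p - 18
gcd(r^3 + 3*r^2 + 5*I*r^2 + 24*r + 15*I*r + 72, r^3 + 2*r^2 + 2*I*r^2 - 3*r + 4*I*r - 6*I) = r + 3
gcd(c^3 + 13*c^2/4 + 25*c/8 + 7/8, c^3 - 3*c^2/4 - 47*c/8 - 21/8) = c^2 + 9*c/4 + 7/8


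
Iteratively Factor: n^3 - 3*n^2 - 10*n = (n - 5)*(n^2 + 2*n) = n*(n - 5)*(n + 2)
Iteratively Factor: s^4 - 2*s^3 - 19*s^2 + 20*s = (s)*(s^3 - 2*s^2 - 19*s + 20) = s*(s - 1)*(s^2 - s - 20) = s*(s - 1)*(s + 4)*(s - 5)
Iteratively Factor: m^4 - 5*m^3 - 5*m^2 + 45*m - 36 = (m - 4)*(m^3 - m^2 - 9*m + 9) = (m - 4)*(m - 1)*(m^2 - 9) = (m - 4)*(m - 3)*(m - 1)*(m + 3)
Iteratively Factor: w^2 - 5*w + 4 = (w - 1)*(w - 4)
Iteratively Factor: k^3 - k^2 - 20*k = (k + 4)*(k^2 - 5*k) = (k - 5)*(k + 4)*(k)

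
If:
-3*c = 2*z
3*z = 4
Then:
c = -8/9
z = 4/3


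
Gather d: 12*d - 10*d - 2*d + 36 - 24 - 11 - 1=0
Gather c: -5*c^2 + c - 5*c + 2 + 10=-5*c^2 - 4*c + 12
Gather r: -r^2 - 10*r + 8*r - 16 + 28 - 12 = -r^2 - 2*r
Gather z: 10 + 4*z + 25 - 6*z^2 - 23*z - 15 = -6*z^2 - 19*z + 20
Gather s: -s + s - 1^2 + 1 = 0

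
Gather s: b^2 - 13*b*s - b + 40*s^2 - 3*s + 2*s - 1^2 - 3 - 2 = b^2 - b + 40*s^2 + s*(-13*b - 1) - 6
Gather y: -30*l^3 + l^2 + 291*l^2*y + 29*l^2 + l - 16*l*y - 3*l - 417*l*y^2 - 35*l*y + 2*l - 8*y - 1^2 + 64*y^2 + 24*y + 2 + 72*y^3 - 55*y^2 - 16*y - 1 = -30*l^3 + 30*l^2 + 72*y^3 + y^2*(9 - 417*l) + y*(291*l^2 - 51*l)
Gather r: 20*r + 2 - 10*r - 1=10*r + 1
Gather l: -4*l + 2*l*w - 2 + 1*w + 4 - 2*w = l*(2*w - 4) - w + 2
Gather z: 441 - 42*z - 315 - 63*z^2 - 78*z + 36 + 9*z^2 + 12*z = -54*z^2 - 108*z + 162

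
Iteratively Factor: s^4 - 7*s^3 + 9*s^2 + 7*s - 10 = (s - 2)*(s^3 - 5*s^2 - s + 5) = (s - 5)*(s - 2)*(s^2 - 1) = (s - 5)*(s - 2)*(s - 1)*(s + 1)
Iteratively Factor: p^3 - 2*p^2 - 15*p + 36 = (p - 3)*(p^2 + p - 12) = (p - 3)^2*(p + 4)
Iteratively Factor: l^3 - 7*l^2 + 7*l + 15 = (l - 3)*(l^2 - 4*l - 5) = (l - 5)*(l - 3)*(l + 1)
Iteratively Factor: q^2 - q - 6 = (q - 3)*(q + 2)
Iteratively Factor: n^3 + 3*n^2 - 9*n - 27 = (n + 3)*(n^2 - 9) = (n - 3)*(n + 3)*(n + 3)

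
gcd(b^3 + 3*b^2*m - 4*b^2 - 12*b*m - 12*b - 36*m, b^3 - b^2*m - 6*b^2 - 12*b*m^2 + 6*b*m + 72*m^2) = b^2 + 3*b*m - 6*b - 18*m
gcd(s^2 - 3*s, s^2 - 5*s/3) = s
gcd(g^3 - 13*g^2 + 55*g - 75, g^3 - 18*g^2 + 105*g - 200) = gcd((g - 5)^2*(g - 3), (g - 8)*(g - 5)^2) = g^2 - 10*g + 25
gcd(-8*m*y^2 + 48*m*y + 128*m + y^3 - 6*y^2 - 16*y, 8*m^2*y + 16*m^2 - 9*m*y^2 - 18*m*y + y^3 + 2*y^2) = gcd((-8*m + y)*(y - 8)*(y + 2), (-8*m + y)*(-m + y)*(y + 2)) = -8*m*y - 16*m + y^2 + 2*y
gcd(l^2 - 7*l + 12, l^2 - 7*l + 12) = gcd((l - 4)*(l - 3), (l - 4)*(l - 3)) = l^2 - 7*l + 12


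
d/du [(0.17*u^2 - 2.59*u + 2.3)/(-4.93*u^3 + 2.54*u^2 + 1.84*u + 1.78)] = (0.8381*u^4 - 25.5374*u^3 + 40.9084*u^2 - 11.0788*u - 8.8422)/(24.3049*u^6 - 25.0444*u^5 - 11.6908*u^4 - 8.2036*u^3 + 12.428*u^2 + 6.5504*u + 3.1684)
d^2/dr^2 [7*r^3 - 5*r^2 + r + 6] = 42*r - 10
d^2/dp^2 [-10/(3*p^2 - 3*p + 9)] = 20*(p^2 - p - (2*p - 1)^2 + 3)/(3*(p^2 - p + 3)^3)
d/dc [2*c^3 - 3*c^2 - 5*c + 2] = 6*c^2 - 6*c - 5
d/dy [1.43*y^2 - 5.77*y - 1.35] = 2.86*y - 5.77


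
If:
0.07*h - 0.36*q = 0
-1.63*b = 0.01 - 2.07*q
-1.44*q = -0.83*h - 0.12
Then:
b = -0.06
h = -0.22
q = -0.04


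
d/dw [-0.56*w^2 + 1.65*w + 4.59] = 1.65 - 1.12*w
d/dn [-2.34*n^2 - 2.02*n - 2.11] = -4.68*n - 2.02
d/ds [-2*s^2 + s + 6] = 1 - 4*s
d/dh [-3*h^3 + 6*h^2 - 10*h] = -9*h^2 + 12*h - 10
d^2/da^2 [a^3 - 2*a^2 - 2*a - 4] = 6*a - 4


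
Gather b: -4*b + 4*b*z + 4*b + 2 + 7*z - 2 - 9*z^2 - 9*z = 4*b*z - 9*z^2 - 2*z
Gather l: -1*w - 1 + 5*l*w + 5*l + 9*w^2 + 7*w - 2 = l*(5*w + 5) + 9*w^2 + 6*w - 3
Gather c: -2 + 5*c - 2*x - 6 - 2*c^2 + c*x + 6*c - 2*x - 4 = -2*c^2 + c*(x + 11) - 4*x - 12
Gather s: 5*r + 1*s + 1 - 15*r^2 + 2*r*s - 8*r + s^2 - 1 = -15*r^2 - 3*r + s^2 + s*(2*r + 1)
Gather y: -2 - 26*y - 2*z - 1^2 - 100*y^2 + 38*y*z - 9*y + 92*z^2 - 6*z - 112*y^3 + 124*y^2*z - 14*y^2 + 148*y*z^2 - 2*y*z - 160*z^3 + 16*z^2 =-112*y^3 + y^2*(124*z - 114) + y*(148*z^2 + 36*z - 35) - 160*z^3 + 108*z^2 - 8*z - 3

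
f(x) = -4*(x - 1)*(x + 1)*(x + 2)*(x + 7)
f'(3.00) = -1680.00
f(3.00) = -1600.00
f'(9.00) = -21312.00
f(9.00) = -56320.00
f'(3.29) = -2044.94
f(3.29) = -2139.06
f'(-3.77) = -249.59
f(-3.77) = 302.16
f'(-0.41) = 61.59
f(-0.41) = 34.87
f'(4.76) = -4631.66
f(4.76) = -6886.91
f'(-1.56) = -3.85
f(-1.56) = -13.73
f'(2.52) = -1167.97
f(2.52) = -920.92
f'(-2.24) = -93.11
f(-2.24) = 18.36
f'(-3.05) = -197.51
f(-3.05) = 137.74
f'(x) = -4*(x - 1)*(x + 1)*(x + 2) - 4*(x - 1)*(x + 1)*(x + 7) - 4*(x - 1)*(x + 2)*(x + 7) - 4*(x + 1)*(x + 2)*(x + 7) = -16*x^3 - 108*x^2 - 104*x + 36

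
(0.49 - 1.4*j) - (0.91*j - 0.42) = 0.91 - 2.31*j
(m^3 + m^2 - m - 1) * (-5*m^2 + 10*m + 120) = -5*m^5 + 5*m^4 + 135*m^3 + 115*m^2 - 130*m - 120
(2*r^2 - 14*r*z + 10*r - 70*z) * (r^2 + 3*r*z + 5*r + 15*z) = 2*r^4 - 8*r^3*z + 20*r^3 - 42*r^2*z^2 - 80*r^2*z + 50*r^2 - 420*r*z^2 - 200*r*z - 1050*z^2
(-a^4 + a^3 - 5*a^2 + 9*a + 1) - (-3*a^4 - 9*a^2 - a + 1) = 2*a^4 + a^3 + 4*a^2 + 10*a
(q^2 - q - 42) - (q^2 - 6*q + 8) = 5*q - 50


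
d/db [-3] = 0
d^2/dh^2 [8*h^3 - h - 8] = 48*h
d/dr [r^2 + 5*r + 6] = 2*r + 5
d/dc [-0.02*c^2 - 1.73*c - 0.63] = -0.04*c - 1.73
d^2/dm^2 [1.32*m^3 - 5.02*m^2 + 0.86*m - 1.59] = 7.92*m - 10.04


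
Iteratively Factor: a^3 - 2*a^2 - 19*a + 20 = (a + 4)*(a^2 - 6*a + 5) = (a - 5)*(a + 4)*(a - 1)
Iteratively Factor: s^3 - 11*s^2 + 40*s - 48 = (s - 3)*(s^2 - 8*s + 16) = (s - 4)*(s - 3)*(s - 4)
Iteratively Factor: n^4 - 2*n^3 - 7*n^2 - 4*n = (n - 4)*(n^3 + 2*n^2 + n) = (n - 4)*(n + 1)*(n^2 + n) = (n - 4)*(n + 1)^2*(n)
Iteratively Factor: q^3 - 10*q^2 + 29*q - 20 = (q - 5)*(q^2 - 5*q + 4) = (q - 5)*(q - 1)*(q - 4)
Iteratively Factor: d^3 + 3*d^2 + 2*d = (d + 2)*(d^2 + d) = (d + 1)*(d + 2)*(d)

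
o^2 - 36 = (o - 6)*(o + 6)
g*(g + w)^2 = g^3 + 2*g^2*w + g*w^2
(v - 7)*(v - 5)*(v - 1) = v^3 - 13*v^2 + 47*v - 35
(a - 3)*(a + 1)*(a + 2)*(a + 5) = a^4 + 5*a^3 - 7*a^2 - 41*a - 30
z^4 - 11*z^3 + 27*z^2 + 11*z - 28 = (z - 7)*(z - 4)*(z - 1)*(z + 1)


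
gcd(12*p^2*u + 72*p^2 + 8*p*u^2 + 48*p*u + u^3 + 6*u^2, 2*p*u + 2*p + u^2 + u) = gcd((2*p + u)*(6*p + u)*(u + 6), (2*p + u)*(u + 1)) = 2*p + u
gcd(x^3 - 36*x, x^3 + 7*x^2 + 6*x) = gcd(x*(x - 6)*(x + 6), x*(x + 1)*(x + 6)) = x^2 + 6*x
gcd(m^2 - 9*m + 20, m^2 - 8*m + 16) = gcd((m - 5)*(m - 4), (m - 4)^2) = m - 4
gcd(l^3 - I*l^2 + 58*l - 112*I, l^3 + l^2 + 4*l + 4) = l - 2*I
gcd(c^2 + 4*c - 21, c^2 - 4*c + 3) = c - 3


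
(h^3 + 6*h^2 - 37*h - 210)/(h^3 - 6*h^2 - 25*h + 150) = (h + 7)/(h - 5)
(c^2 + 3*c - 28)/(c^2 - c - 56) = (c - 4)/(c - 8)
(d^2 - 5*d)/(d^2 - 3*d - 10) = d/(d + 2)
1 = 1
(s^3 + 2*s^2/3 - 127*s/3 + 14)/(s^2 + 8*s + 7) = (s^2 - 19*s/3 + 2)/(s + 1)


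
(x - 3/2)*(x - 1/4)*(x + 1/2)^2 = x^4 - 3*x^3/4 - 9*x^2/8 - x/16 + 3/32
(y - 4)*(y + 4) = y^2 - 16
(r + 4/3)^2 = r^2 + 8*r/3 + 16/9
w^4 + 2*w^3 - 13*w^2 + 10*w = w*(w - 2)*(w - 1)*(w + 5)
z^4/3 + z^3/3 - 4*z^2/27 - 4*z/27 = z*(z/3 + 1/3)*(z - 2/3)*(z + 2/3)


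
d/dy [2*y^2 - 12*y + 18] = 4*y - 12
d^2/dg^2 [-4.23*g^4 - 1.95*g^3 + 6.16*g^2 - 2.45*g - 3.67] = -50.76*g^2 - 11.7*g + 12.32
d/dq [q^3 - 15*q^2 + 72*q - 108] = 3*q^2 - 30*q + 72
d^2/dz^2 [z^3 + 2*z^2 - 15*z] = 6*z + 4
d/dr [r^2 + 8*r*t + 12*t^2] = 2*r + 8*t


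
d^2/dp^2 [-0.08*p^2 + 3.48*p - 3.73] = -0.160000000000000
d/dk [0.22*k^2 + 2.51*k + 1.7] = 0.44*k + 2.51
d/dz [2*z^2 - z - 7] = 4*z - 1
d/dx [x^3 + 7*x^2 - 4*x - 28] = 3*x^2 + 14*x - 4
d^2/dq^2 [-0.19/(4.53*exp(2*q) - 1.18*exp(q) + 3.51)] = ((3.4428*exp(q) - 0.2242)*(4.53*exp(2*q) - 1.18*exp(q) + 3.51) - 0.19*(9.06*exp(q) - 1.18)*(18.12*exp(q) - 2.36)*exp(q))*exp(q)/(4.53*exp(2*q) - 1.18*exp(q) + 3.51)^3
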